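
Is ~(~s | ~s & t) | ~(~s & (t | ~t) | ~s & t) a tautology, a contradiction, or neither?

~(~s | ~s & t) | ~(~s & (t | ~t) | ~s & t)
= ~(~s | ~s & t) | ~(~s | ~s & t)   — complement / identity
= ~(~s | ~s & t)   — idempotence
= ~~s   — absorption
= s   — double negation
This depends on s, so it is not a constant.

neither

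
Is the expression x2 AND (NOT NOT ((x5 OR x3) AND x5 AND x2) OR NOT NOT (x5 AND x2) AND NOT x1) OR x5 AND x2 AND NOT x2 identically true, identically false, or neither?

x2 AND (NOT NOT ((x5 OR x3) AND x5 AND x2) OR NOT NOT (x5 AND x2) AND NOT x1) OR x5 AND x2 AND NOT x2
= x2 AND (NOT NOT (x5 AND x2) OR NOT NOT (x5 AND x2) AND NOT x1) OR x5 AND x2 AND NOT x2   [absorption]
= x2 AND NOT NOT (x5 AND x2) OR x5 AND x2 AND NOT x2   [absorption]
= x2 AND x5 AND x2 OR x5 AND x2 AND NOT x2   [double negation]
= x5 AND x2   [distribution]
This depends on x2, x5, so it is not a constant.

neither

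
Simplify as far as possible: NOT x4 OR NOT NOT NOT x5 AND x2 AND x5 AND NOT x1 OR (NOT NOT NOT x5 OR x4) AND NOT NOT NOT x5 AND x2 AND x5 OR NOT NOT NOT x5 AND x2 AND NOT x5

NOT x4 OR NOT x5 AND x2

NOT x4 OR NOT NOT NOT x5 AND x2 AND x5 AND NOT x1 OR (NOT NOT NOT x5 OR x4) AND NOT NOT NOT x5 AND x2 AND x5 OR NOT NOT NOT x5 AND x2 AND NOT x5
= NOT x4 OR NOT NOT NOT x5 AND x2 AND x5 AND NOT x1 OR NOT NOT NOT x5 AND x2 AND x5 OR NOT NOT NOT x5 AND x2 AND NOT x5   — absorption
= NOT x4 OR NOT NOT NOT x5 AND x2 AND x5 OR NOT NOT NOT x5 AND x2 AND NOT x5   — absorption
= NOT x4 OR NOT NOT NOT x5 AND x2   — distribution
= NOT x4 OR NOT x5 AND x2   — double negation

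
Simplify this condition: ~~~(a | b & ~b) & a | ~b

~~~(a | b & ~b) & a | ~b
= ~~~a & a | ~b
= ~a & a | ~b
= ~b

~b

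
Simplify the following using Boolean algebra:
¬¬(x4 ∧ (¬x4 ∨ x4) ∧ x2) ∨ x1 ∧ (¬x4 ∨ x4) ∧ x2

(x4 ∨ x1) ∧ x2

¬¬(x4 ∧ (¬x4 ∨ x4) ∧ x2) ∨ x1 ∧ (¬x4 ∨ x4) ∧ x2
= x4 ∧ (¬x4 ∨ x4) ∧ x2 ∨ x1 ∧ (¬x4 ∨ x4) ∧ x2
= (x4 ∨ x1) ∧ (¬x4 ∨ x4) ∧ x2
= (x4 ∨ x1) ∧ x2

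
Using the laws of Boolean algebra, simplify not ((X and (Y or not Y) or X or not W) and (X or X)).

not X

not ((X and (Y or not Y) or X or not W) and (X or X))
= not ((X or X or not W) and (X or X))
= not (X or X)
= not X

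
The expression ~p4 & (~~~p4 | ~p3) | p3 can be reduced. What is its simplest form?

~p4 & (~~~p4 | ~p3) | p3
= ~p4 & (~p4 | ~p3) | p3   — double negation
= ~p4 | p3   — absorption

~p4 | p3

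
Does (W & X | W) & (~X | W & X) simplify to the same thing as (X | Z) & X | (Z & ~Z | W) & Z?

No

E1: (W & X | W) & (~X | W & X)
    = W & ~X | W & X   [distribution]
    = W   [distribution]
E2: (X | Z) & X | (Z & ~Z | W) & Z
    = (X | Z) & X | W & Z   [complement / identity]
    = X | W & Z   [absorption]
These differ: at W=0, X=1, Z=0, E1 = 0 but E2 = 1.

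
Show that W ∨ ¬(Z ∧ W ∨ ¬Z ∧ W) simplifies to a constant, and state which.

True

W ∨ ¬(Z ∧ W ∨ ¬Z ∧ W)
= W ∨ ¬W   — distribution
= True   — complement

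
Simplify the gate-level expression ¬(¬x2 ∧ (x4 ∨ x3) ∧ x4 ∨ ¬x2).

x2

¬(¬x2 ∧ (x4 ∨ x3) ∧ x4 ∨ ¬x2)
= ¬(¬x2 ∧ x4 ∨ ¬x2)   [absorption]
= ¬¬x2   [absorption]
= x2   [double negation]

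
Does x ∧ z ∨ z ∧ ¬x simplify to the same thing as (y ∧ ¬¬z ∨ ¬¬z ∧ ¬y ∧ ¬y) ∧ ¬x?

E1: x ∧ z ∨ z ∧ ¬x
    = z   — distribution
E2: (y ∧ ¬¬z ∨ ¬¬z ∧ ¬y ∧ ¬y) ∧ ¬x
    = (y ∧ ¬¬z ∨ ¬¬z ∧ ¬y) ∧ ¬x   — idempotence
    = ¬¬z ∧ ¬x   — distribution
    = z ∧ ¬x   — double negation
These differ: at x=1, y=0, z=1, E1 = 1 but E2 = 0.

No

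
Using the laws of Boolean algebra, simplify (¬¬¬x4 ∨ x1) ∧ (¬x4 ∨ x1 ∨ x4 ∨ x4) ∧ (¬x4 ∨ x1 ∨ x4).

(¬¬¬x4 ∨ x1) ∧ (¬x4 ∨ x1 ∨ x4 ∨ x4) ∧ (¬x4 ∨ x1 ∨ x4)
= (¬¬¬x4 ∨ x1) ∧ (¬x4 ∨ x1 ∨ x4)   — absorption
= (¬x4 ∨ x1) ∧ (¬x4 ∨ x1 ∨ x4)   — double negation
= ¬x4 ∨ x1   — absorption

¬x4 ∨ x1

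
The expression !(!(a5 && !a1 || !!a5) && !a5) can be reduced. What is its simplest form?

!(!(a5 && !a1 || !!a5) && !a5)
= !(!(a5 && !a1 || a5) && !a5)   (double negation)
= a5 && !a1 || a5 || a5   (De Morgan)
= a5 || a5   (absorption)
= a5   (idempotence)

a5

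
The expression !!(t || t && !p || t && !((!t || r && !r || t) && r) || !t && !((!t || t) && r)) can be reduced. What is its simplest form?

t || !r

!!(t || t && !p || t && !((!t || r && !r || t) && r) || !t && !((!t || t) && r))
= !!(t || t && !p || t && !((!t || t) && r) || !t && !((!t || t) && r))   (complement / identity)
= !!(t || t && !p || !((!t || t) && r))   (distribution)
= !!(t || !((!t || t) && r))   (absorption)
= t || !((!t || t) && r)   (double negation)
= t || !r   (complement / identity)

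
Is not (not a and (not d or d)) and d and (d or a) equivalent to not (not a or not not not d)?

Yes

E1: not (not a and (not d or d)) and d and (d or a)
    = not not a and d and (d or a)   — complement / identity
    = a and d and (d or a)   — double negation
    = a and d   — absorption
E2: not (not a or not not not d)
    = not (not a or not d)   — double negation
    = a and d   — De Morgan
Both reduce to a and d, so they are equivalent.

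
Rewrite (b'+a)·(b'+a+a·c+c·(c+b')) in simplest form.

(b'+a)·(b'+a+a·c+c·(c+b'))
= (b'+a)·(b'+a+c·(c+b'))   (absorption)
= (b'+a)·(b'+a+c)   (absorption)
= b'+a   (absorption)

b'+a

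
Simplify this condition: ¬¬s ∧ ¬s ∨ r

¬¬s ∧ ¬s ∨ r
= s ∧ ¬s ∨ r   (double negation)
= r   (complement / identity)

r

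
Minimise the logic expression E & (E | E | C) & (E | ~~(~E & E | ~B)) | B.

E & (E | E | C) & (E | ~~(~E & E | ~B)) | B
= E & (E | E | C) & (E | ~~~B) | B
= E & (E | C) & (E | ~~~B) | B
= E & (E | C) & (E | ~B) | B
= E & (E | ~B) | B
= E | B

E | B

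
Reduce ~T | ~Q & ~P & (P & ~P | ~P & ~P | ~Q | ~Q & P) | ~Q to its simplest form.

~T | ~Q & ~P & (P & ~P | ~P & ~P | ~Q | ~Q & P) | ~Q
= ~T | ~Q & ~P & (P & ~P | ~P & ~P | ~Q) | ~Q   [absorption]
= ~T | ~Q & ~P & (~P | ~Q) | ~Q   [distribution]
= ~T | ~Q & ~P | ~Q   [absorption]
= ~T | ~Q   [absorption]

~T | ~Q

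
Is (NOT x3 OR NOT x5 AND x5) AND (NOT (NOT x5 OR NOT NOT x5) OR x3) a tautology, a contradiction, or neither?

contradiction

(NOT x3 OR NOT x5 AND x5) AND (NOT (NOT x5 OR NOT NOT x5) OR x3)
= NOT x3 AND (NOT (NOT x5 OR NOT NOT x5) OR x3)   (complement / identity)
= NOT x3 AND (x5 AND NOT x5 OR x3)   (De Morgan)
= NOT x3 AND x3   (complement / identity)
= FALSE   (complement)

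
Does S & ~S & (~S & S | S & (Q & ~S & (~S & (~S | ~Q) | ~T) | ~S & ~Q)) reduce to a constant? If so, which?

yes, False

S & ~S & (~S & S | S & (Q & ~S & (~S & (~S | ~Q) | ~T) | ~S & ~Q))
= S & ~S & (~S & S | S & (Q & ~S & (~S | ~T) | ~S & ~Q))   [absorption]
= S & ~S & (~S & S | S & (Q & ~S | ~S & ~Q))   [absorption]
= S & ~S & S & (Q & ~S | ~S & ~Q)   [complement / identity]
= S & ~S & S & ~S   [distribution]
= S & ~S   [idempotence]
= 0   [complement]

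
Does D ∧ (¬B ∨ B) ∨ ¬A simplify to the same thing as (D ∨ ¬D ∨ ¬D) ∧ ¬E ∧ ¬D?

E1: D ∧ (¬B ∨ B) ∨ ¬A
    = D ∨ ¬A   — complement / identity
E2: (D ∨ ¬D ∨ ¬D) ∧ ¬E ∧ ¬D
    = (D ∨ ¬D) ∧ ¬E ∧ ¬D   — idempotence
    = ¬E ∧ ¬D   — complement / identity
These differ: at A=0, B=0, D=1, E=1, E1 = 1 but E2 = 0.

No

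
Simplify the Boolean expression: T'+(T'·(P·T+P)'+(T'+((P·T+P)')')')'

T'+P

T'+(T'·(P·T+P)'+(T'+((P·T+P)')')')'
= T'+(T'·(P·T+P)'+T·(P·T+P)')'   [De Morgan]
= T'+((P·T+P)')'   [distribution]
= T'+(P')'   [absorption]
= T'+P   [double negation]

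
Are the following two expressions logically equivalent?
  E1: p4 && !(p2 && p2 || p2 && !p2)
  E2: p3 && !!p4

No

E1: p4 && !(p2 && p2 || p2 && !p2)
    = p4 && !p2   [distribution]
E2: p3 && !!p4
    = p3 && p4   [double negation]
These differ: at p2=0, p3=0, p4=1, E1 = 1 but E2 = 0.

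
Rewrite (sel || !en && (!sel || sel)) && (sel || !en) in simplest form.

sel || !en

(sel || !en && (!sel || sel)) && (sel || !en)
= (sel || !en) && (sel || !en)   (complement / identity)
= sel || !en   (idempotence)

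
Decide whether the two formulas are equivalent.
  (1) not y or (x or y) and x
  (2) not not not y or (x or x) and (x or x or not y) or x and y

E1: not y or (x or y) and x
    = not y or x
E2: not not not y or (x or x) and (x or x or not y) or x and y
    = not not not y or x or x or x and y
    = not not not y or x or x and y
    = not not not y or x
    = not y or x
Both reduce to not y or x, so they are equivalent.

Yes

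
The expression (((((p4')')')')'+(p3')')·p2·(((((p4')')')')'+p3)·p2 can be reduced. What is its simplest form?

(((((p4')')')')'+(p3')')·p2·(((((p4')')')')'+p3)·p2
= (((((p4')')')')'+p3)·p2·(((((p4')')')')'+p3)·p2
= (((((p4')')')')'+p3)·p2
= (((p4')')'+p3)·p2
= (p4'+p3)·p2

(p4'+p3)·p2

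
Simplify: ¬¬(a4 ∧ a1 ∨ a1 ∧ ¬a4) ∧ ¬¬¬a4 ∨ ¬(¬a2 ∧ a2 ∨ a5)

a1 ∧ ¬a4 ∨ ¬a5

¬¬(a4 ∧ a1 ∨ a1 ∧ ¬a4) ∧ ¬¬¬a4 ∨ ¬(¬a2 ∧ a2 ∨ a5)
= ¬¬a1 ∧ ¬¬¬a4 ∨ ¬(¬a2 ∧ a2 ∨ a5)   [distribution]
= ¬¬a1 ∧ ¬a4 ∨ ¬(¬a2 ∧ a2 ∨ a5)   [double negation]
= ¬¬a1 ∧ ¬a4 ∨ ¬a5   [complement / identity]
= a1 ∧ ¬a4 ∨ ¬a5   [double negation]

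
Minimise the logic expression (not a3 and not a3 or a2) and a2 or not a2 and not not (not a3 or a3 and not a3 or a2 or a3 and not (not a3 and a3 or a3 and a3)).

(not a3 and not a3 or a2) and a2 or not a2 and not not (not a3 or a3 and not a3 or a2 or a3 and not (not a3 and a3 or a3 and a3))
= (not a3 or a2) and a2 or not a2 and not not (not a3 or a3 and not a3 or a2 or a3 and not (not a3 and a3 or a3 and a3))   (idempotence)
= (not a3 or a2) and a2 or not a2 and not not (not a3 or a3 and not a3 or a2 or a3 and not a3)   (distribution)
= (not a3 or a2) and a2 or not a2 and not not (not a3 or a3 and not a3 or a2)   (complement / identity)
= (not a3 or a2) and a2 or not a2 and (not a3 or a3 and not a3 or a2)   (double negation)
= (not a3 or a2) and a2 or not a2 and (not a3 or a2)   (complement / identity)
= not a3 or a2   (distribution)

not a3 or a2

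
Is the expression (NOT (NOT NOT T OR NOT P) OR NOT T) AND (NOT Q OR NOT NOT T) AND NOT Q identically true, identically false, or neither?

(NOT (NOT NOT T OR NOT P) OR NOT T) AND (NOT Q OR NOT NOT T) AND NOT Q
= (NOT T AND P OR NOT T) AND (NOT Q OR NOT NOT T) AND NOT Q   — De Morgan
= (NOT T AND P OR NOT T) AND (NOT Q OR T) AND NOT Q   — double negation
= (NOT T AND P OR NOT T) AND NOT Q   — absorption
= NOT T AND NOT Q   — absorption
This depends on Q, T, so it is not a constant.

neither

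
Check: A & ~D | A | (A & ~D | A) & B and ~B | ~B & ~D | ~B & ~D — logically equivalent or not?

E1: A & ~D | A | (A & ~D | A) & B
    = A & ~D | A   (absorption)
    = A   (absorption)
E2: ~B | ~B & ~D | ~B & ~D
    = ~B | ~B & ~D   (idempotence)
    = ~B   (absorption)
These differ: at A=0, B=0, D=0, E1 = 0 but E2 = 1.

No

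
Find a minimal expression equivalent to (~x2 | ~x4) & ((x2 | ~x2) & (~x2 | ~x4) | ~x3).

(~x2 | ~x4) & ((x2 | ~x2) & (~x2 | ~x4) | ~x3)
= (~x2 | ~x4) & (~x2 | ~x4 | ~x3)   — complement / identity
= ~x2 | ~x4   — absorption

~x2 | ~x4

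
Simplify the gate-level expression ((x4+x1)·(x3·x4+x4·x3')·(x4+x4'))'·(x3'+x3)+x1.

((x4+x1)·(x3·x4+x4·x3')·(x4+x4'))'·(x3'+x3)+x1
= ((x4+x1)·(x3·x4+x4·x3'))'·(x3'+x3)+x1
= ((x4+x1)·x4)'·(x3'+x3)+x1
= x4'·(x3'+x3)+x1
= x4'+x1

x4'+x1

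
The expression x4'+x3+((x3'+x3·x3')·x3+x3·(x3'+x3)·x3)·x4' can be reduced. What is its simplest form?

x4'+x3+((x3'+x3·x3')·x3+x3·(x3'+x3)·x3)·x4'
= x4'+x3+((x3'+x3·x3')·x3+x3·x3)·x4'   — complement / identity
= x4'+x3+(x3'·x3+x3·x3)·x4'   — complement / identity
= x4'+x3+x3·x4'   — distribution
= x4'+x3   — absorption

x4'+x3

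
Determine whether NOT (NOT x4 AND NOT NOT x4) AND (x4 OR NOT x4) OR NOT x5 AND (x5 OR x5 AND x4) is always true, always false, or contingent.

NOT (NOT x4 AND NOT NOT x4) AND (x4 OR NOT x4) OR NOT x5 AND (x5 OR x5 AND x4)
= NOT (NOT x4 AND NOT NOT x4) OR NOT x5 AND (x5 OR x5 AND x4)   [complement / identity]
= x4 OR NOT x4 OR NOT x5 AND (x5 OR x5 AND x4)   [De Morgan]
= x4 OR NOT x4 OR NOT x5 AND x5   [absorption]
= x4 OR NOT x4   [complement / identity]
= TRUE   [complement]

always true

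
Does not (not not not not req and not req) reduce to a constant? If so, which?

not (not not not not req and not req)
= not not not req or req   [De Morgan]
= not req or req   [double negation]
= True   [complement]

yes, True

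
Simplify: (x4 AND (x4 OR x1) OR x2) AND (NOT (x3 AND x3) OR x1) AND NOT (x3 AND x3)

(x4 OR x2) AND NOT x3

(x4 AND (x4 OR x1) OR x2) AND (NOT (x3 AND x3) OR x1) AND NOT (x3 AND x3)
= (x4 AND (x4 OR x1) OR x2) AND NOT (x3 AND x3)
= (x4 OR x2) AND NOT (x3 AND x3)
= (x4 OR x2) AND NOT x3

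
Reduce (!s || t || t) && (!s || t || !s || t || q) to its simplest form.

(!s || t || t) && (!s || t || !s || t || q)
= (!s || t || t) && (!s || t || q)   (idempotence)
= (!s || t) && (!s || t || q)   (idempotence)
= !s || t   (absorption)

!s || t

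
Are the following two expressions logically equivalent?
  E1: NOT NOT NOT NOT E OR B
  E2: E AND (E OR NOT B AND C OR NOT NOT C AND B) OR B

E1: NOT NOT NOT NOT E OR B
    = NOT NOT E OR B   [double negation]
    = E OR B   [double negation]
E2: E AND (E OR NOT B AND C OR NOT NOT C AND B) OR B
    = E AND (E OR NOT B AND C OR C AND B) OR B   [double negation]
    = E AND (E OR C) OR B   [distribution]
    = E OR B   [absorption]
Both reduce to E OR B, so they are equivalent.

Yes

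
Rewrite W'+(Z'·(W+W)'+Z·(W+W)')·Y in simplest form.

W'+(Z'·(W+W)'+Z·(W+W)')·Y
= W'+(W+W)'·Y   [distribution]
= W'+W'·Y   [idempotence]
= W'   [absorption]

W'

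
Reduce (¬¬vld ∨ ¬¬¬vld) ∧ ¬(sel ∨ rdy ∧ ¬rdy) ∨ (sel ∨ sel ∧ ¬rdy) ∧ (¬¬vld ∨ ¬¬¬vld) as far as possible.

True

(¬¬vld ∨ ¬¬¬vld) ∧ ¬(sel ∨ rdy ∧ ¬rdy) ∨ (sel ∨ sel ∧ ¬rdy) ∧ (¬¬vld ∨ ¬¬¬vld)
= (¬¬vld ∨ ¬¬¬vld) ∧ ¬(sel ∨ rdy ∧ ¬rdy) ∨ sel ∧ (¬¬vld ∨ ¬¬¬vld)   — absorption
= (¬¬vld ∨ ¬¬¬vld) ∧ ¬sel ∨ sel ∧ (¬¬vld ∨ ¬¬¬vld)   — complement / identity
= ¬¬vld ∨ ¬¬¬vld   — distribution
= ¬¬vld ∨ ¬vld   — double negation
= vld ∨ ¬vld   — double negation
= True   — complement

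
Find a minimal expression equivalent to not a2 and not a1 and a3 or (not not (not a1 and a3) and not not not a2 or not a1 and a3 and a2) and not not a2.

not a1 and a3

not a2 and not a1 and a3 or (not not (not a1 and a3) and not not not a2 or not a1 and a3 and a2) and not not a2
= not a2 and not a1 and a3 or (not a1 and a3 and not not not a2 or not a1 and a3 and a2) and not not a2
= not a2 and not a1 and a3 or (not a1 and a3 and not a2 or not a1 and a3 and a2) and not not a2
= not a2 and not a1 and a3 or not a1 and a3 and not not a2
= not a2 and not a1 and a3 or not a1 and a3 and a2
= not a1 and a3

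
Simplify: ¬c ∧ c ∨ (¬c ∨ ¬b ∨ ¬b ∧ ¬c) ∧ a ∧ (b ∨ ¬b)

¬c ∧ c ∨ (¬c ∨ ¬b ∨ ¬b ∧ ¬c) ∧ a ∧ (b ∨ ¬b)
= ¬c ∧ c ∨ (¬c ∨ ¬b ∨ ¬b ∧ ¬c) ∧ a
= (¬c ∨ ¬b ∨ ¬b ∧ ¬c) ∧ a
= (¬c ∨ ¬b) ∧ a

(¬c ∨ ¬b) ∧ a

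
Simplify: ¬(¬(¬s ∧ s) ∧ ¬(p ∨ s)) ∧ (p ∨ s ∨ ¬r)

p ∨ s

¬(¬(¬s ∧ s) ∧ ¬(p ∨ s)) ∧ (p ∨ s ∨ ¬r)
= (¬s ∧ s ∨ p ∨ s) ∧ (p ∨ s ∨ ¬r)   (De Morgan)
= (p ∨ s) ∧ (p ∨ s ∨ ¬r)   (complement / identity)
= p ∨ s   (absorption)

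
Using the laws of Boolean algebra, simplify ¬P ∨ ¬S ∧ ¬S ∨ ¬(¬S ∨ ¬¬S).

¬P ∨ ¬S ∧ ¬S ∨ ¬(¬S ∨ ¬¬S)
= ¬P ∨ ¬S ∧ ¬S ∨ S ∧ ¬S   — De Morgan
= ¬P ∨ ¬S   — distribution

¬P ∨ ¬S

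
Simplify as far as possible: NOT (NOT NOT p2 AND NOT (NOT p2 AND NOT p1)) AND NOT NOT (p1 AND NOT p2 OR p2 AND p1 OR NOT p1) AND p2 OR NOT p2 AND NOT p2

NOT p2

NOT (NOT NOT p2 AND NOT (NOT p2 AND NOT p1)) AND NOT NOT (p1 AND NOT p2 OR p2 AND p1 OR NOT p1) AND p2 OR NOT p2 AND NOT p2
= (NOT p2 OR NOT p2 AND NOT p1) AND NOT NOT (p1 AND NOT p2 OR p2 AND p1 OR NOT p1) AND p2 OR NOT p2 AND NOT p2   — De Morgan
= NOT p2 AND NOT NOT (p1 AND NOT p2 OR p2 AND p1 OR NOT p1) AND p2 OR NOT p2 AND NOT p2   — absorption
= NOT p2 AND NOT NOT (p1 OR NOT p1) AND p2 OR NOT p2 AND NOT p2   — distribution
= NOT p2 AND (p1 OR NOT p1) AND p2 OR NOT p2 AND NOT p2   — double negation
= NOT p2 AND p2 OR NOT p2 AND NOT p2   — complement / identity
= NOT p2   — distribution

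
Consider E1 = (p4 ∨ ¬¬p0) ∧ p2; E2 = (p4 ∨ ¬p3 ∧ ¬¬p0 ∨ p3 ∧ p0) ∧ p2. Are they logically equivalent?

Yes

E1: (p4 ∨ ¬¬p0) ∧ p2
    = (p4 ∨ p0) ∧ p2   — double negation
E2: (p4 ∨ ¬p3 ∧ ¬¬p0 ∨ p3 ∧ p0) ∧ p2
    = (p4 ∨ ¬p3 ∧ p0 ∨ p3 ∧ p0) ∧ p2   — double negation
    = (p4 ∨ p0) ∧ p2   — distribution
Both reduce to (p4 ∨ p0) ∧ p2, so they are equivalent.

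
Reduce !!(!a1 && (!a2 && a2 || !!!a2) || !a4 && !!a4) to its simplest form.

!a1 && !a2

!!(!a1 && (!a2 && a2 || !!!a2) || !a4 && !!a4)
= !!(!a1 && (!a2 && a2 || !a2) || !a4 && !!a4)
= !a1 && (!a2 && a2 || !a2) || !a4 && !!a4
= !a1 && !a2 || !a4 && !!a4
= !a1 && !a2 || !a4 && a4
= !a1 && !a2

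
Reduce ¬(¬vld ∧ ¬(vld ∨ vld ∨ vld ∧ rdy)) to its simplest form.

vld

¬(¬vld ∧ ¬(vld ∨ vld ∨ vld ∧ rdy))
= ¬(¬vld ∧ ¬(vld ∨ vld))   (absorption)
= ¬(¬vld ∧ ¬vld)   (idempotence)
= vld ∨ vld   (De Morgan)
= vld   (idempotence)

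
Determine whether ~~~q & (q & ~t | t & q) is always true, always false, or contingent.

always false

~~~q & (q & ~t | t & q)
= ~q & (q & ~t | t & q)
= ~q & q
= 0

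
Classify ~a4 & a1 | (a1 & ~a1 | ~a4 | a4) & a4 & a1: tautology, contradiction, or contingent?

~a4 & a1 | (a1 & ~a1 | ~a4 | a4) & a4 & a1
= ~a4 & a1 | (~a4 | a4) & a4 & a1
= ~a4 & a1 | a4 & a1
= a1
This depends on a1, so it is not a constant.

contingent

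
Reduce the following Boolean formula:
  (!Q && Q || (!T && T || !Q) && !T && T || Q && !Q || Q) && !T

(!Q && Q || (!T && T || !Q) && !T && T || Q && !Q || Q) && !T
= (!Q && Q || !T && T || Q && !Q || Q) && !T
= (!Q && Q || Q && !Q || Q) && !T
= (!Q && Q || Q) && !T
= Q && !T

Q && !T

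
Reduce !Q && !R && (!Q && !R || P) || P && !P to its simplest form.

!Q && !R

!Q && !R && (!Q && !R || P) || P && !P
= !Q && !R || P && !P   — absorption
= !Q && !R   — complement / identity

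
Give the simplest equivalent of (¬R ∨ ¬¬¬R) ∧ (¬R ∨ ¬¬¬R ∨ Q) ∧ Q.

(¬R ∨ ¬¬¬R) ∧ (¬R ∨ ¬¬¬R ∨ Q) ∧ Q
= (¬R ∨ ¬¬¬R) ∧ Q   (absorption)
= (¬R ∨ ¬R) ∧ Q   (double negation)
= ¬R ∧ Q   (idempotence)

¬R ∧ Q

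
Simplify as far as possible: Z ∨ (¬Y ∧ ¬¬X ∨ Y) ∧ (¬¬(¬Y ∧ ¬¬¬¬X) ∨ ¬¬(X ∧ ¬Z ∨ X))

Z ∨ (¬Y ∧ ¬¬X ∨ Y) ∧ (¬¬(¬Y ∧ ¬¬¬¬X) ∨ ¬¬(X ∧ ¬Z ∨ X))
= Z ∨ (¬Y ∧ ¬¬X ∨ Y) ∧ (¬Y ∧ ¬¬¬¬X ∨ ¬¬(X ∧ ¬Z ∨ X))
= Z ∨ (¬Y ∧ ¬¬X ∨ Y) ∧ (¬Y ∧ ¬¬X ∨ ¬¬(X ∧ ¬Z ∨ X))
= Z ∨ (¬Y ∧ ¬¬X ∨ Y) ∧ (¬Y ∧ ¬¬X ∨ ¬¬X)
= Z ∨ ¬Y ∧ ¬¬X ∨ Y ∧ ¬¬X
= Z ∨ ¬¬X
= Z ∨ X

Z ∨ X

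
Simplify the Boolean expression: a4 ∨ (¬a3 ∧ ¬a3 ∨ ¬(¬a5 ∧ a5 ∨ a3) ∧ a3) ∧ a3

a4

a4 ∨ (¬a3 ∧ ¬a3 ∨ ¬(¬a5 ∧ a5 ∨ a3) ∧ a3) ∧ a3
= a4 ∨ (¬a3 ∧ ¬a3 ∨ ¬a3 ∧ a3) ∧ a3
= a4 ∨ ¬a3 ∧ a3
= a4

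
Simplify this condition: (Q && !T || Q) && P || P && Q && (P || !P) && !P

(Q && !T || Q) && P || P && Q && (P || !P) && !P
= (Q && !T || Q || Q && (P || !P) && !P) && P
= (Q && !T || Q || Q && !P) && P
= (Q || Q && !P) && P
= Q && P

Q && P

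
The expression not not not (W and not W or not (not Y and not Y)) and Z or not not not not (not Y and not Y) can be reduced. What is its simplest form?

not Y

not not not (W and not W or not (not Y and not Y)) and Z or not not not not (not Y and not Y)
= not not not not (not Y and not Y) and Z or not not not not (not Y and not Y)   [complement / identity]
= not not not not (not Y and not Y)   [absorption]
= not not not not not Y   [idempotence]
= not not not Y   [double negation]
= not Y   [double negation]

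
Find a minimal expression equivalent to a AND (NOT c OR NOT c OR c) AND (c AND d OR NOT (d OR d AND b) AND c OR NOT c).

a AND (NOT c OR NOT c OR c) AND (c AND d OR NOT (d OR d AND b) AND c OR NOT c)
= a AND (NOT c OR c) AND (c AND d OR NOT (d OR d AND b) AND c OR NOT c)   — idempotence
= a AND (NOT c OR c) AND (c AND d OR NOT d AND c OR NOT c)   — absorption
= a AND (c AND d OR NOT d AND c OR NOT c)   — complement / identity
= a AND (c OR NOT c)   — distribution
= a   — complement / identity

a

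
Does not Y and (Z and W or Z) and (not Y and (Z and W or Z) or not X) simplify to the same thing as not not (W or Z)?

E1: not Y and (Z and W or Z) and (not Y and (Z and W or Z) or not X)
    = not Y and (Z and W or Z)   [absorption]
    = not Y and Z   [absorption]
E2: not not (W or Z)
    = W or Z   [double negation]
These differ: at W=1, X=0, Y=1, Z=0, E1 = 0 but E2 = 1.

No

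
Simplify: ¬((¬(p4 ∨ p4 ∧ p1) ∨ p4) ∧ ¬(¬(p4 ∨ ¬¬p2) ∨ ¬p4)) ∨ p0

¬p4 ∨ p0

¬((¬(p4 ∨ p4 ∧ p1) ∨ p4) ∧ ¬(¬(p4 ∨ ¬¬p2) ∨ ¬p4)) ∨ p0
= ¬((¬(p4 ∨ p4 ∧ p1) ∨ p4) ∧ (p4 ∨ ¬¬p2) ∧ p4) ∨ p0   (De Morgan)
= ¬((¬(p4 ∨ p4 ∧ p1) ∨ p4) ∧ (p4 ∨ p2) ∧ p4) ∨ p0   (double negation)
= ¬((¬p4 ∨ p4) ∧ (p4 ∨ p2) ∧ p4) ∨ p0   (absorption)
= ¬((¬p4 ∨ p4) ∧ p4) ∨ p0   (absorption)
= ¬p4 ∨ p0   (complement / identity)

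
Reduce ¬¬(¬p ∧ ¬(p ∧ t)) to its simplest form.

¬¬(¬p ∧ ¬(p ∧ t))
= ¬(p ∨ p ∧ t)   (De Morgan)
= ¬p   (absorption)

¬p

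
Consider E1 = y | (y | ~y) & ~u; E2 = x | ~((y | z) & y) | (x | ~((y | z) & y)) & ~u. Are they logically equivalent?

No

E1: y | (y | ~y) & ~u
    = y | ~u   [complement / identity]
E2: x | ~((y | z) & y) | (x | ~((y | z) & y)) & ~u
    = x | ~((y | z) & y)   [absorption]
    = x | ~y   [absorption]
These differ: at u=1, x=0, y=1, z=1, E1 = 1 but E2 = 0.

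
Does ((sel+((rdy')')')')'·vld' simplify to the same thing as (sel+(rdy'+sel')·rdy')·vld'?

Yes

E1: ((sel+((rdy')')')')'·vld'
    = (sel+((rdy')')')·vld'   [double negation]
    = (sel+rdy')·vld'   [double negation]
E2: (sel+(rdy'+sel')·rdy')·vld'
    = (sel+rdy')·vld'   [absorption]
Both reduce to (sel+rdy')·vld', so they are equivalent.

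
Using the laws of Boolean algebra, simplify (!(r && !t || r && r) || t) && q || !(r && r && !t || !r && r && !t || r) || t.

!r || t

(!(r && !t || r && r) || t) && q || !(r && r && !t || !r && r && !t || r) || t
= (!(r && !t || r) || t) && q || !(r && r && !t || !r && r && !t || r) || t   [idempotence]
= (!(r && !t || r) || t) && q || !(r && !t || r) || t   [distribution]
= !(r && !t || r) || t   [absorption]
= !r || t   [absorption]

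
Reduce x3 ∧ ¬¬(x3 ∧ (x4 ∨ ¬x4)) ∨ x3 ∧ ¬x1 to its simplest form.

x3 ∧ ¬¬(x3 ∧ (x4 ∨ ¬x4)) ∨ x3 ∧ ¬x1
= x3 ∧ ¬¬x3 ∨ x3 ∧ ¬x1   (complement / identity)
= x3 ∧ x3 ∨ x3 ∧ ¬x1   (double negation)
= (x3 ∨ ¬x1) ∧ x3   (distribution)
= x3   (absorption)

x3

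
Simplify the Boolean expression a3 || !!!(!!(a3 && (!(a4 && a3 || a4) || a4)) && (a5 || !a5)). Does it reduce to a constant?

a3 || !!!(!!(a3 && (!(a4 && a3 || a4) || a4)) && (a5 || !a5))
= a3 || !(!!(a3 && (!(a4 && a3 || a4) || a4)) && (a5 || !a5))
= a3 || !(!!(a3 && (!a4 || a4)) && (a5 || !a5))
= a3 || !(a3 && (!a4 || a4) && (a5 || !a5))
= a3 || !(a3 && (a5 || !a5))
= a3 || !a3
= true

true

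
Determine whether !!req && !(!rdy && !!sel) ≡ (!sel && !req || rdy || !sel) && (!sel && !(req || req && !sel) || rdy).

No

E1: !!req && !(!rdy && !!sel)
    = !!req && (rdy || !sel)
    = req && (rdy || !sel)
E2: (!sel && !req || rdy || !sel) && (!sel && !(req || req && !sel) || rdy)
    = (!sel && !req || rdy || !sel) && (!sel && !req || rdy)
    = !sel && !req || rdy
These differ: at rdy=1, req=0, sel=0, E1 = 0 but E2 = 1.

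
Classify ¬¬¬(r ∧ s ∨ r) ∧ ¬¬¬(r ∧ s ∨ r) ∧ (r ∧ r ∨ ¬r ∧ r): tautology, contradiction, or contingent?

contradiction

¬¬¬(r ∧ s ∨ r) ∧ ¬¬¬(r ∧ s ∨ r) ∧ (r ∧ r ∨ ¬r ∧ r)
= ¬¬¬(r ∧ s ∨ r) ∧ (r ∧ r ∨ ¬r ∧ r)   [idempotence]
= ¬¬¬r ∧ (r ∧ r ∨ ¬r ∧ r)   [absorption]
= ¬r ∧ (r ∧ r ∨ ¬r ∧ r)   [double negation]
= ¬r ∧ r   [distribution]
= False   [complement]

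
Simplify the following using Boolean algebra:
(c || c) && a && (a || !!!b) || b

c && a || b

(c || c) && a && (a || !!!b) || b
= (c || c) && a && (a || !b) || b   [double negation]
= (c || c) && a || b   [absorption]
= c && a || b   [idempotence]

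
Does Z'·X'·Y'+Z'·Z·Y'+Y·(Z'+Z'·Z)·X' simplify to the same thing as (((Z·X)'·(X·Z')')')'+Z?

No

E1: Z'·X'·Y'+Z'·Z·Y'+Y·(Z'+Z'·Z)·X'
    = (Z'·X'+Z'·Z)·Y'+Y·(Z'+Z'·Z)·X'   (distribution)
    = Z'·X'·Y'+Y·(Z'+Z'·Z)·X'   (complement / identity)
    = Z'·X'·Y'+Y·Z'·X'   (complement / identity)
    = Z'·X'   (distribution)
E2: (((Z·X)'·(X·Z')')')'+Z
    = (Z·X+X·Z')'+Z   (De Morgan)
    = X'+Z   (distribution)
These differ: at X=0, Y=1, Z=1, E1 = 0 but E2 = 1.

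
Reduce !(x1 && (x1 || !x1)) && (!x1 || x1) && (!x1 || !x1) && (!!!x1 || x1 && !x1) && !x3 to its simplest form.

!x1 && !x3

!(x1 && (x1 || !x1)) && (!x1 || x1) && (!x1 || !x1) && (!!!x1 || x1 && !x1) && !x3
= !(x1 && (x1 || !x1)) && (x1 && !x1 || !x1) && (!!!x1 || x1 && !x1) && !x3   (distribution)
= !(x1 && (x1 || !x1)) && (x1 && !x1 || !x1) && (!x1 || x1 && !x1) && !x3   (double negation)
= !(x1 && (x1 || !x1)) && (x1 && !x1 || !x1 && !x1) && !x3   (distribution)
= !(x1 && (x1 || !x1)) && !x1 && !x3   (distribution)
= !x1 && !x1 && !x3   (complement / identity)
= !x1 && !x3   (idempotence)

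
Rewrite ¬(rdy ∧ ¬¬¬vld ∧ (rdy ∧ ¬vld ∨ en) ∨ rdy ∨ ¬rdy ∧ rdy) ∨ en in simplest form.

¬rdy ∨ en

¬(rdy ∧ ¬¬¬vld ∧ (rdy ∧ ¬vld ∨ en) ∨ rdy ∨ ¬rdy ∧ rdy) ∨ en
= ¬(rdy ∧ ¬vld ∧ (rdy ∧ ¬vld ∨ en) ∨ rdy ∨ ¬rdy ∧ rdy) ∨ en   [double negation]
= ¬(rdy ∧ ¬vld ∨ rdy ∨ ¬rdy ∧ rdy) ∨ en   [absorption]
= ¬(rdy ∧ ¬vld ∨ rdy) ∨ en   [complement / identity]
= ¬rdy ∨ en   [absorption]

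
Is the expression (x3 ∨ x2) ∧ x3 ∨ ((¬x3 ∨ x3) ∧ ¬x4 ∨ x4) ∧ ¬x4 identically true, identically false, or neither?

(x3 ∨ x2) ∧ x3 ∨ ((¬x3 ∨ x3) ∧ ¬x4 ∨ x4) ∧ ¬x4
= (x3 ∨ x2) ∧ x3 ∨ (¬x4 ∨ x4) ∧ ¬x4   (complement / identity)
= x3 ∨ (¬x4 ∨ x4) ∧ ¬x4   (absorption)
= x3 ∨ ¬x4   (complement / identity)
This depends on x3, x4, so it is not a constant.

neither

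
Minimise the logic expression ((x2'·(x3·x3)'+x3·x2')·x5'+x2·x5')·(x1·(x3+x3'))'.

((x2'·(x3·x3)'+x3·x2')·x5'+x2·x5')·(x1·(x3+x3'))'
= ((x2'·x3'+x3·x2')·x5'+x2·x5')·(x1·(x3+x3'))'   [idempotence]
= (x2'·x5'+x2·x5')·(x1·(x3+x3'))'   [distribution]
= (x2'·x5'+x2·x5')·x1'   [complement / identity]
= x5'·x1'   [distribution]

x5'·x1'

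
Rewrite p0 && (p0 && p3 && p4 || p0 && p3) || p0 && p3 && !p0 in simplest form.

p0 && p3

p0 && (p0 && p3 && p4 || p0 && p3) || p0 && p3 && !p0
= p0 && p0 && p3 || p0 && p3 && !p0   [absorption]
= p0 && p3   [distribution]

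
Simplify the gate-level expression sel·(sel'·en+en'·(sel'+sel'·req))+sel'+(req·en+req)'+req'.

sel'+req'

sel·(sel'·en+en'·(sel'+sel'·req))+sel'+(req·en+req)'+req'
= sel·(sel'·en+en'·(sel'+sel'·req))+sel'+req'+req'   — absorption
= sel·(sel'·en+en'·(sel'+sel'·req))+sel'+req'   — idempotence
= sel·(sel'·en+en'·sel')+sel'+req'   — absorption
= sel·sel'+sel'+req'   — distribution
= sel'+req'   — complement / identity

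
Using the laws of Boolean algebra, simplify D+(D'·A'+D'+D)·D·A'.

D+(D'·A'+D'+D)·D·A'
= D+(D'+D)·D·A'
= D+D·A'
= D

D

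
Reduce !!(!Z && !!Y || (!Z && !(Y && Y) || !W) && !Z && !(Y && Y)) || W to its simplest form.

!!(!Z && !!Y || (!Z && !(Y && Y) || !W) && !Z && !(Y && Y)) || W
= !!(!Z && !!Y || !Z && !(Y && Y)) || W   [absorption]
= !Z && !!Y || !Z && !(Y && Y) || W   [double negation]
= !Z && !!Y || !Z && !Y || W   [idempotence]
= !Z && Y || !Z && !Y || W   [double negation]
= !Z || W   [distribution]

!Z || W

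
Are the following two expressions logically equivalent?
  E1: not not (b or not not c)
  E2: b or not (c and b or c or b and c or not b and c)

No

E1: not not (b or not not c)
    = b or not not c   (double negation)
    = b or c   (double negation)
E2: b or not (c and b or c or b and c or not b and c)
    = b or not (c and b or c or c)   (distribution)
    = b or not (c or c)   (absorption)
    = b or not c   (idempotence)
These differ: at b=0, c=1, E1 = 1 but E2 = 0.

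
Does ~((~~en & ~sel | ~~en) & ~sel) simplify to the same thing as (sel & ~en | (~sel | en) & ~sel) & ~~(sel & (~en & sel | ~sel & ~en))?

No

E1: ~((~~en & ~sel | ~~en) & ~sel)
    = ~(~~en & ~sel)   — absorption
    = ~en | sel   — De Morgan
E2: (sel & ~en | (~sel | en) & ~sel) & ~~(sel & (~en & sel | ~sel & ~en))
    = (sel & ~en | ~sel) & ~~(sel & (~en & sel | ~sel & ~en))   — absorption
    = (sel & ~en | ~sel) & ~~(sel & ~en)   — distribution
    = (sel & ~en | ~sel) & sel & ~en   — double negation
    = sel & ~en   — absorption
These differ: at en=0, sel=0, E1 = 1 but E2 = 0.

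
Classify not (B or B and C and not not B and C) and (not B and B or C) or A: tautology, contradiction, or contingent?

contingent

not (B or B and C and not not B and C) and (not B and B or C) or A
= not (B or B and C and B and C) and (not B and B or C) or A   (double negation)
= not (B or B and C) and (not B and B or C) or A   (idempotence)
= not (B or B and C) and C or A   (complement / identity)
= not B and C or A   (absorption)
This depends on A, B, C, so it is not a constant.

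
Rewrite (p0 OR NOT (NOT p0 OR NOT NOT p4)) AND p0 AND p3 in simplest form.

p0 AND p3

(p0 OR NOT (NOT p0 OR NOT NOT p4)) AND p0 AND p3
= (p0 OR p0 AND NOT p4) AND p0 AND p3   [De Morgan]
= p0 AND p0 AND p3   [absorption]
= p0 AND p3   [idempotence]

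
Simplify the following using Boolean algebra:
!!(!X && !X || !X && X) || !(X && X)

!X

!!(!X && !X || !X && X) || !(X && X)
= !!!X || !(X && X)
= !X || !(X && X)
= !X || !X
= !X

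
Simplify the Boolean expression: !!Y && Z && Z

Y && Z

!!Y && Z && Z
= !!Y && Z   (idempotence)
= Y && Z   (double negation)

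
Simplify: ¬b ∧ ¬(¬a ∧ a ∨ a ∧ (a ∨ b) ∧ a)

¬b ∧ ¬a

¬b ∧ ¬(¬a ∧ a ∨ a ∧ (a ∨ b) ∧ a)
= ¬b ∧ ¬(¬a ∧ a ∨ a ∧ a)   [absorption]
= ¬b ∧ ¬a   [distribution]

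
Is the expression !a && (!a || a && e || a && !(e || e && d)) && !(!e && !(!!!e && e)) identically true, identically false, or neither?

neither

!a && (!a || a && e || a && !(e || e && d)) && !(!e && !(!!!e && e))
= !a && (!a || a && e || a && !e) && !(!e && !(!!!e && e))   — absorption
= !a && (!a || a) && !(!e && !(!!!e && e))   — distribution
= !a && (!a || a) && (e || !!!e && e)   — De Morgan
= !a && (!a || a) && (e || !e && e)   — double negation
= !a && (e || !e && e)   — complement / identity
= !a && e   — complement / identity
This depends on a, e, so it is not a constant.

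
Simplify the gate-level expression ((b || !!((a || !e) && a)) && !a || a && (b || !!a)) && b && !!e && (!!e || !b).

b && e

((b || !!((a || !e) && a)) && !a || a && (b || !!a)) && b && !!e && (!!e || !b)
= ((b || !!((a || !e) && a)) && !a || a && (b || !!a)) && b && !!e
= ((b || !!a) && !a || a && (b || !!a)) && b && !!e
= (b || !!a) && b && !!e
= (b || a) && b && !!e
= b && !!e
= b && e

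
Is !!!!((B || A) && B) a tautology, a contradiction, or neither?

!!!!((B || A) && B)
= !!!!B   [absorption]
= !!B   [double negation]
= B   [double negation]
This depends on B, so it is not a constant.

neither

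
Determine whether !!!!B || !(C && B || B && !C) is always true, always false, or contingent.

!!!!B || !(C && B || B && !C)
= !!B || !(C && B || B && !C)   — double negation
= B || !(C && B || B && !C)   — double negation
= B || !B   — distribution
= true   — complement

always true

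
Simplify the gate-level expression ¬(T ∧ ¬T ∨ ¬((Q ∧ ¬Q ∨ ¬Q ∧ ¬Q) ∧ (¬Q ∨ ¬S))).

¬Q

¬(T ∧ ¬T ∨ ¬((Q ∧ ¬Q ∨ ¬Q ∧ ¬Q) ∧ (¬Q ∨ ¬S)))
= ¬(T ∧ ¬T ∨ ¬(¬Q ∧ (¬Q ∨ ¬S)))   — distribution
= ¬(T ∧ ¬T ∨ ¬¬Q)   — absorption
= ¬¬¬Q   — complement / identity
= ¬Q   — double negation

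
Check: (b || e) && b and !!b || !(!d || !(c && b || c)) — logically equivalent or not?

No

E1: (b || e) && b
    = b   — absorption
E2: !!b || !(!d || !(c && b || c))
    = !!b || !(!d || !c)   — absorption
    = b || !(!d || !c)   — double negation
    = b || d && c   — De Morgan
These differ: at b=0, c=1, d=1, e=0, E1 = 0 but E2 = 1.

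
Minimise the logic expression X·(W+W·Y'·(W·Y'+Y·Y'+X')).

X·(W+W·Y'·(W·Y'+Y·Y'+X'))
= X·(W+W·Y'·(W·Y'+X'))   — complement / identity
= X·(W+W·Y')   — absorption
= X·W   — absorption

X·W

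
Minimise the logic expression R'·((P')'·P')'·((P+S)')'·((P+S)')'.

R'·(P+S)

R'·((P')'·P')'·((P+S)')'·((P+S)')'
= R'·((P')'·P')'·((P+S)')'   (idempotence)
= R'·((P')'·P')'·(P+S)   (double negation)
= R'·(P'+P)·(P+S)   (De Morgan)
= R'·(P+S)   (complement / identity)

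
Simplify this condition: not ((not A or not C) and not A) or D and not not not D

A

not ((not A or not C) and not A) or D and not not not D
= not not A or D and not not not D   [absorption]
= not not A or D and not D   [double negation]
= not not A   [complement / identity]
= A   [double negation]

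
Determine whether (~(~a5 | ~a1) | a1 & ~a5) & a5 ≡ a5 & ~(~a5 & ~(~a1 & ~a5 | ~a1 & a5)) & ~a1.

E1: (~(~a5 | ~a1) | a1 & ~a5) & a5
    = (a5 & a1 | a1 & ~a5) & a5   — De Morgan
    = a1 & a5   — distribution
E2: a5 & ~(~a5 & ~(~a1 & ~a5 | ~a1 & a5)) & ~a1
    = a5 & ~(~a5 & ~~a1) & ~a1   — distribution
    = a5 & (a5 | ~a1) & ~a1   — De Morgan
    = a5 & ~a1   — absorption
These differ: at a1=0, a5=1, E1 = 0 but E2 = 1.

No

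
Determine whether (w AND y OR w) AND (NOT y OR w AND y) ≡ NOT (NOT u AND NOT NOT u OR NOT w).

E1: (w AND y OR w) AND (NOT y OR w AND y)
    = w AND y OR w AND NOT y
    = w
E2: NOT (NOT u AND NOT NOT u OR NOT w)
    = NOT (NOT u AND u OR NOT w)
    = NOT NOT w
    = w
Both reduce to w, so they are equivalent.

Yes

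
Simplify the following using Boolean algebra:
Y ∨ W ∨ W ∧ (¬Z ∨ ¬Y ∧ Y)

Y ∨ W

Y ∨ W ∨ W ∧ (¬Z ∨ ¬Y ∧ Y)
= Y ∨ W ∨ W ∧ ¬Z   (complement / identity)
= Y ∨ W   (absorption)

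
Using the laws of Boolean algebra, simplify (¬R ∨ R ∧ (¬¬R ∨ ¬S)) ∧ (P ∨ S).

P ∨ S

(¬R ∨ R ∧ (¬¬R ∨ ¬S)) ∧ (P ∨ S)
= (¬R ∨ R ∧ (R ∨ ¬S)) ∧ (P ∨ S)
= (¬R ∨ R) ∧ (P ∨ S)
= P ∨ S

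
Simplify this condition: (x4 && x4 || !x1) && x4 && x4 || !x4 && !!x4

x4

(x4 && x4 || !x1) && x4 && x4 || !x4 && !!x4
= (x4 && x4 || !x1) && x4 && x4 || !x4 && x4   — double negation
= x4 && x4 || !x4 && x4   — absorption
= x4 && (x4 || !x4)   — distribution
= x4   — complement / identity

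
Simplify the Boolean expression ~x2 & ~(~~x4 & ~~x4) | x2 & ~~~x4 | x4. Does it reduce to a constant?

~x2 & ~(~~x4 & ~~x4) | x2 & ~~~x4 | x4
= ~x2 & ~~~x4 | x2 & ~~~x4 | x4   — idempotence
= ~~~x4 | x4   — distribution
= ~x4 | x4   — double negation
= 1   — complement

1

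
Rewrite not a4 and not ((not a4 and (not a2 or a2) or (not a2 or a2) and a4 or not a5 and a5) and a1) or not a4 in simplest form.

not a4

not a4 and not ((not a4 and (not a2 or a2) or (not a2 or a2) and a4 or not a5 and a5) and a1) or not a4
= not a4 and not ((not a2 or a2 or not a5 and a5) and a1) or not a4   [distribution]
= not a4 and not ((not a2 or a2) and a1) or not a4   [complement / identity]
= not a4 and not a1 or not a4   [complement / identity]
= not a4   [absorption]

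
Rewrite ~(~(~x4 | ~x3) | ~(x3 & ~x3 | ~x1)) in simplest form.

~(~(~x4 | ~x3) | ~(x3 & ~x3 | ~x1))
= (~x4 | ~x3) & (x3 & ~x3 | ~x1)   [De Morgan]
= (~x4 | ~x3) & ~x1   [complement / identity]

(~x4 | ~x3) & ~x1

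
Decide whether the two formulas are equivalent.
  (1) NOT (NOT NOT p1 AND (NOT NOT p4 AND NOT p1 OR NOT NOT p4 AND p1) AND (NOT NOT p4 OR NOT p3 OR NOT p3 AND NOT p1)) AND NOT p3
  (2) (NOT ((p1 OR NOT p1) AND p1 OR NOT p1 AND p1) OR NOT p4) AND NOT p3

Yes

E1: NOT (NOT NOT p1 AND (NOT NOT p4 AND NOT p1 OR NOT NOT p4 AND p1) AND (NOT NOT p4 OR NOT p3 OR NOT p3 AND NOT p1)) AND NOT p3
    = NOT (NOT NOT p1 AND (NOT NOT p4 AND NOT p1 OR NOT NOT p4 AND p1) AND (NOT NOT p4 OR NOT p3)) AND NOT p3   [absorption]
    = NOT (NOT NOT p1 AND NOT NOT p4 AND (NOT NOT p4 OR NOT p3)) AND NOT p3   [distribution]
    = NOT (NOT NOT p1 AND NOT NOT p4) AND NOT p3   [absorption]
    = (NOT p1 OR NOT p4) AND NOT p3   [De Morgan]
E2: (NOT ((p1 OR NOT p1) AND p1 OR NOT p1 AND p1) OR NOT p4) AND NOT p3
    = (NOT (p1 OR NOT p1 AND p1) OR NOT p4) AND NOT p3   [complement / identity]
    = (NOT p1 OR NOT p4) AND NOT p3   [complement / identity]
Both reduce to (NOT p1 OR NOT p4) AND NOT p3, so they are equivalent.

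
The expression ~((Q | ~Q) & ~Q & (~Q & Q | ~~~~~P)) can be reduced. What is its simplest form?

~((Q | ~Q) & ~Q & (~Q & Q | ~~~~~P))
= ~((Q | ~Q) & ~Q & ~~~~~P)
= ~((Q | ~Q) & ~Q & ~~~P)
= ~(~Q & ~~~P)
= ~(~Q & ~P)
= Q | P

Q | P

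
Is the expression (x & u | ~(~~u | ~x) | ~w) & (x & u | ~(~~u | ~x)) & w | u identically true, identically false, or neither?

(x & u | ~(~~u | ~x) | ~w) & (x & u | ~(~~u | ~x)) & w | u
= (x & u | ~(~~u | ~x)) & w | u   (absorption)
= (x & u | ~u & x) & w | u   (De Morgan)
= x & w | u   (distribution)
This depends on u, w, x, so it is not a constant.

neither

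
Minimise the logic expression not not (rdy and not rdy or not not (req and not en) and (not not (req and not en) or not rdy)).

req and not en

not not (rdy and not rdy or not not (req and not en) and (not not (req and not en) or not rdy))
= not not (rdy and not rdy or not not (req and not en))   — absorption
= not not not not (req and not en)   — complement / identity
= not not (req and not en)   — double negation
= req and not en   — double negation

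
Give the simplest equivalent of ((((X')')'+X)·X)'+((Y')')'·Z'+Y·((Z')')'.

((((X')')'+X)·X)'+((Y')')'·Z'+Y·((Z')')'
= ((X'+X)·X)'+((Y')')'·Z'+Y·((Z')')'   (double negation)
= ((X'+X)·X)'+Y'·Z'+Y·((Z')')'   (double negation)
= ((X'+X)·X)'+Y'·Z'+Y·Z'   (double negation)
= ((X'+X)·X)'+Z'   (distribution)
= X'+Z'   (complement / identity)

X'+Z'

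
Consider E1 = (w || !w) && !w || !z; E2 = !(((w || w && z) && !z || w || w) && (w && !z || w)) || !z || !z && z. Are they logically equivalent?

Yes

E1: (w || !w) && !w || !z
    = !w || !z   — complement / identity
E2: !(((w || w && z) && !z || w || w) && (w && !z || w)) || !z || !z && z
    = !((w && !z || w || w) && (w && !z || w)) || !z || !z && z   — absorption
    = !(w && !z || w) || !z || !z && z   — absorption
    = !(w && !z || w) || !z   — complement / identity
    = !w || !z   — absorption
Both reduce to !w || !z, so they are equivalent.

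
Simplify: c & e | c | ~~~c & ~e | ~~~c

c & e | c | ~~~c & ~e | ~~~c
= c & e | c | ~~~c & ~e | ~c
= c | ~~~c & ~e | ~c
= c | ~c & ~e | ~c
= c | ~c
= 1

1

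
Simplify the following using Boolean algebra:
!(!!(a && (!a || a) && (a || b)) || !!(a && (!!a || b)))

!(!!(a && (!a || a) && (a || b)) || !!(a && (!!a || b)))
= !(!!(a && (a || b)) || !!(a && (!!a || b)))   — complement / identity
= !(!!(a && (a || b)) || !!(a && (a || b)))   — double negation
= !!!(a && (a || b))   — idempotence
= !!!a   — absorption
= !a   — double negation

!a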